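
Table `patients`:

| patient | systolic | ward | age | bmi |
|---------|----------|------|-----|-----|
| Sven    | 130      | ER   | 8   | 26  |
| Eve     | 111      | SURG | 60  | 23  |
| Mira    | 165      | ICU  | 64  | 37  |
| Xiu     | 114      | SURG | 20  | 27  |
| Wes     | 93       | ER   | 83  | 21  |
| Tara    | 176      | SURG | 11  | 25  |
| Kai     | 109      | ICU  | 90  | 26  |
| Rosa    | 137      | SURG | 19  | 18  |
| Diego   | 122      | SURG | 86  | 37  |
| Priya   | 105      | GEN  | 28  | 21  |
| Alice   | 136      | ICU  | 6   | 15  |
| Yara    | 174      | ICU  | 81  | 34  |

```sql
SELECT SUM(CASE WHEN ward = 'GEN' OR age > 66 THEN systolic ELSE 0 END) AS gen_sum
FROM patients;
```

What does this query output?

patient=Sven: ✗
patient=Eve: ✗
patient=Mira: ✗
patient=Xiu: ✗
patient=Wes: ✓ → 93
patient=Tara: ✗
patient=Kai: ✓ → 109
patient=Rosa: ✗
patient=Diego: ✓ → 122
patient=Priya: ✓ → 105
patient=Alice: ✗
patient=Yara: ✓ → 174
gen_sum = 93 + 109 + 122 + 105 + 174 = 603

603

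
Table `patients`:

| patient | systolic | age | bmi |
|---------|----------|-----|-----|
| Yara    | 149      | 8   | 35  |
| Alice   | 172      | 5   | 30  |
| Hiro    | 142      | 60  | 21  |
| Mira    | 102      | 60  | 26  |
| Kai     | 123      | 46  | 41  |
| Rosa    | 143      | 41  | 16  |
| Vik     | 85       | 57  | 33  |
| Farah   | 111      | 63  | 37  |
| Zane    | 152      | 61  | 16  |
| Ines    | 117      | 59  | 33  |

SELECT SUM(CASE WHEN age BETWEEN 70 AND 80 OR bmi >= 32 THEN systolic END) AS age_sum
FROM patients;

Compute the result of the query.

patient=Yara: ✓ → 149
patient=Alice: ✗
patient=Hiro: ✗
patient=Mira: ✗
patient=Kai: ✓ → 123
patient=Rosa: ✗
patient=Vik: ✓ → 85
patient=Farah: ✓ → 111
patient=Zane: ✗
patient=Ines: ✓ → 117
age_sum = 149 + 123 + 85 + 111 + 117 = 585

585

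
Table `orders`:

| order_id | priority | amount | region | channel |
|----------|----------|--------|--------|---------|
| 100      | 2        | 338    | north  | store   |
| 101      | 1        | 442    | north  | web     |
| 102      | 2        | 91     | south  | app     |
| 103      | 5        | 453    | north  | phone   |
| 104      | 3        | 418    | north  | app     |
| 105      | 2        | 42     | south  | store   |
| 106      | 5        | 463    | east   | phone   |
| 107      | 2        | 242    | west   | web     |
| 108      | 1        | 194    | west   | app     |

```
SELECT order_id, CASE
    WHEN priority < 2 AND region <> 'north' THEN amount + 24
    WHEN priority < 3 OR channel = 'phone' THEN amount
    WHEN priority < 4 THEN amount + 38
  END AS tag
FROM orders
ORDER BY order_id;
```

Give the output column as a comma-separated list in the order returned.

order_id=100: priority < 3 OR channel = 'phone' → 338
order_id=101: priority < 3 OR channel = 'phone' → 442
order_id=102: priority < 3 OR channel = 'phone' → 91
order_id=103: priority < 3 OR channel = 'phone' → 453
order_id=104: priority < 4 → 456
order_id=105: priority < 3 OR channel = 'phone' → 42
order_id=106: priority < 3 OR channel = 'phone' → 463
order_id=107: priority < 3 OR channel = 'phone' → 242
order_id=108: priority < 2 AND region <> 'north' → 218

338, 442, 91, 453, 456, 42, 463, 242, 218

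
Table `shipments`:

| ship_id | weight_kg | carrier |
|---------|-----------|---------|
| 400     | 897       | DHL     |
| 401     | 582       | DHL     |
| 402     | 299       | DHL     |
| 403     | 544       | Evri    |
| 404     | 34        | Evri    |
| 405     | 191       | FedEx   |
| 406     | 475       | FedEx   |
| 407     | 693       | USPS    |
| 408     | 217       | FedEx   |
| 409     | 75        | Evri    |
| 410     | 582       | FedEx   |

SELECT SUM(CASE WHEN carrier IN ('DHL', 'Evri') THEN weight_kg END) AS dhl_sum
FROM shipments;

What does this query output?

2431

ship_id=400: ✓ → 897
ship_id=401: ✓ → 582
ship_id=402: ✓ → 299
ship_id=403: ✓ → 544
ship_id=404: ✓ → 34
ship_id=405: ✗
ship_id=406: ✗
ship_id=407: ✗
ship_id=408: ✗
ship_id=409: ✓ → 75
ship_id=410: ✗
dhl_sum = 897 + 582 + 299 + 544 + 34 + 75 = 2431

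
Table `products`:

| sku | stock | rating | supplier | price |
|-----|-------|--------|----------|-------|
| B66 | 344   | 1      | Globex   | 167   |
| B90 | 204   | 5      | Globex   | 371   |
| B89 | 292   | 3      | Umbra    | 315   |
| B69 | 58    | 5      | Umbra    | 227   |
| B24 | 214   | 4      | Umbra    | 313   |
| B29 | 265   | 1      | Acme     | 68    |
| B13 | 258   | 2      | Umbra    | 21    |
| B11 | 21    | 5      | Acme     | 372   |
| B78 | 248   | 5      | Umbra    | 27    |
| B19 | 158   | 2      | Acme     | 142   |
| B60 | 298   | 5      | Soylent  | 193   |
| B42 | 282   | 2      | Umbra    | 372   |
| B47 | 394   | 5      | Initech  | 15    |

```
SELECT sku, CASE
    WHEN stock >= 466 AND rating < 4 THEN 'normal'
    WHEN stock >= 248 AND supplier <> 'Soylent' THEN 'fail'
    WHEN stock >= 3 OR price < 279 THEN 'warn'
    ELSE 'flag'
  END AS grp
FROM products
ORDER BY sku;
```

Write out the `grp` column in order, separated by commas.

warn, fail, warn, warn, fail, fail, fail, warn, fail, warn, fail, fail, warn

sku=B11: stock >= 3 OR price < 279 → warn
sku=B13: stock >= 248 AND supplier <> 'Soylent' → fail
sku=B19: stock >= 3 OR price < 279 → warn
sku=B24: stock >= 3 OR price < 279 → warn
sku=B29: stock >= 248 AND supplier <> 'Soylent' → fail
sku=B42: stock >= 248 AND supplier <> 'Soylent' → fail
sku=B47: stock >= 248 AND supplier <> 'Soylent' → fail
sku=B60: stock >= 3 OR price < 279 → warn
sku=B66: stock >= 248 AND supplier <> 'Soylent' → fail
sku=B69: stock >= 3 OR price < 279 → warn
sku=B78: stock >= 248 AND supplier <> 'Soylent' → fail
sku=B89: stock >= 248 AND supplier <> 'Soylent' → fail
sku=B90: stock >= 3 OR price < 279 → warn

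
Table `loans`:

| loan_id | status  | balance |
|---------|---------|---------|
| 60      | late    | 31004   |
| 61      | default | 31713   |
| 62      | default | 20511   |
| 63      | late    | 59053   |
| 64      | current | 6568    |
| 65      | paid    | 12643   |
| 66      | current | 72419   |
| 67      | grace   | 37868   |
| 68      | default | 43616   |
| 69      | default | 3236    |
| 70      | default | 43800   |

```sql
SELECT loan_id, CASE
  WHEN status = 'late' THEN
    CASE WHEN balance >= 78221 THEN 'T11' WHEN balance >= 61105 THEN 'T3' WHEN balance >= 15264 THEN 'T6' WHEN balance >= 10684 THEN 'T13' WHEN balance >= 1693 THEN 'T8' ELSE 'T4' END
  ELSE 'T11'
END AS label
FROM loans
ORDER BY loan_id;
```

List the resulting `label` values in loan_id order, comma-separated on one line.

loan_id=60: status='late' → inner[balance >= 15264] → T6
loan_id=61: status='default' → outer ELSE → T11
loan_id=62: status='default' → outer ELSE → T11
loan_id=63: status='late' → inner[balance >= 15264] → T6
loan_id=64: status='current' → outer ELSE → T11
loan_id=65: status='paid' → outer ELSE → T11
loan_id=66: status='current' → outer ELSE → T11
loan_id=67: status='grace' → outer ELSE → T11
loan_id=68: status='default' → outer ELSE → T11
loan_id=69: status='default' → outer ELSE → T11
loan_id=70: status='default' → outer ELSE → T11

T6, T11, T11, T6, T11, T11, T11, T11, T11, T11, T11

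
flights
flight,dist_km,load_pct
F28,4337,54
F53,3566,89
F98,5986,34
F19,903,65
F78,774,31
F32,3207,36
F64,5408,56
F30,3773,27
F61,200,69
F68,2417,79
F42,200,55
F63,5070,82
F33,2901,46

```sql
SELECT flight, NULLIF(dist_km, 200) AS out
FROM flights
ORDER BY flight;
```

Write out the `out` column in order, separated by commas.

903, 4337, 3773, 3207, 2901, NULL, 3566, NULL, 5070, 5408, 2417, 774, 5986

flight=F19: dist_km=903 vs 200: differ → 903
flight=F28: dist_km=4337 vs 200: differ → 4337
flight=F30: dist_km=3773 vs 200: differ → 3773
flight=F32: dist_km=3207 vs 200: differ → 3207
flight=F33: dist_km=2901 vs 200: differ → 2901
flight=F42: dist_km=200 vs 200: equal → NULL
flight=F53: dist_km=3566 vs 200: differ → 3566
flight=F61: dist_km=200 vs 200: equal → NULL
flight=F63: dist_km=5070 vs 200: differ → 5070
flight=F64: dist_km=5408 vs 200: differ → 5408
flight=F68: dist_km=2417 vs 200: differ → 2417
flight=F78: dist_km=774 vs 200: differ → 774
flight=F98: dist_km=5986 vs 200: differ → 5986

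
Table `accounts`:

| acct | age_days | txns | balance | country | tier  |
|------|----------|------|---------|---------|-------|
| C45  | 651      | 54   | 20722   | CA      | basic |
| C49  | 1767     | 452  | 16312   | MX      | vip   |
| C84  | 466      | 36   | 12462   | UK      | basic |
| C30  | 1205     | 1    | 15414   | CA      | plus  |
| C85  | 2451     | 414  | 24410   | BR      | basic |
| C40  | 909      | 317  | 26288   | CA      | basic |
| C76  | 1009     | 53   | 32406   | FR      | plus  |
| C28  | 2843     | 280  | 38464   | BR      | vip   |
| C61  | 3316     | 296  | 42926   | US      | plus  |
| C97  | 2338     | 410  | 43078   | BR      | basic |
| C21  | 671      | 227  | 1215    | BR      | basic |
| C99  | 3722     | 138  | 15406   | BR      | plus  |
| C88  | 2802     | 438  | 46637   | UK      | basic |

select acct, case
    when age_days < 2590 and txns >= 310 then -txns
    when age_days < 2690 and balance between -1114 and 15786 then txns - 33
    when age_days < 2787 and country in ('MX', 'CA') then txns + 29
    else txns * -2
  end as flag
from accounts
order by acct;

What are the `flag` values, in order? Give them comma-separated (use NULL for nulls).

194, -560, -32, -317, 83, -452, -592, -106, 3, -414, -876, -410, -276

acct=C21: age_days < 2690 and balance between -1114 and 15786 → 194
acct=C28: ELSE → -560
acct=C30: age_days < 2690 and balance between -1114 and 15786 → -32
acct=C40: age_days < 2590 and txns >= 310 → -317
acct=C45: age_days < 2787 and country in ('MX', 'CA') → 83
acct=C49: age_days < 2590 and txns >= 310 → -452
acct=C61: ELSE → -592
acct=C76: ELSE → -106
acct=C84: age_days < 2690 and balance between -1114 and 15786 → 3
acct=C85: age_days < 2590 and txns >= 310 → -414
acct=C88: ELSE → -876
acct=C97: age_days < 2590 and txns >= 310 → -410
acct=C99: ELSE → -276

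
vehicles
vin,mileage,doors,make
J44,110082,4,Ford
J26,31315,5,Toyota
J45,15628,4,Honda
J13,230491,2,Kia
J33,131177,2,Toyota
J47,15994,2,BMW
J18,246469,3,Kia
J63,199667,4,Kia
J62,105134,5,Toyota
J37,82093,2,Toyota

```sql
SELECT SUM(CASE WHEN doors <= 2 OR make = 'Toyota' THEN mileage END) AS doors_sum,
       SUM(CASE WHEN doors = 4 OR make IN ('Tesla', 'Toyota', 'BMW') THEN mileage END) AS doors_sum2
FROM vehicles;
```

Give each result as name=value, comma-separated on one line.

doors_sum=596204, doors_sum2=691090

[doors_sum: doors <= 2 OR make = 'Toyota']
vin=J44: ✗
vin=J26: ✓ → 31315
vin=J45: ✗
vin=J13: ✓ → 230491
vin=J33: ✓ → 131177
vin=J47: ✓ → 15994
vin=J18: ✗
vin=J63: ✗
vin=J62: ✓ → 105134
vin=J37: ✓ → 82093
doors_sum = 31315 + 230491 + 131177 + 15994 + 105134 + 82093 = 596204
—
[doors_sum2: doors = 4 OR make IN ('Tesla', 'Toyota', 'BMW')]
vin=J44: ✓ → 110082
vin=J26: ✓ → 31315
vin=J45: ✓ → 15628
vin=J13: ✗
vin=J33: ✓ → 131177
vin=J47: ✓ → 15994
vin=J18: ✗
vin=J63: ✓ → 199667
vin=J62: ✓ → 105134
vin=J37: ✓ → 82093
doors_sum2 = 110082 + 31315 + 15628 + 131177 + 15994 + 199667 + 105134 + 82093 = 691090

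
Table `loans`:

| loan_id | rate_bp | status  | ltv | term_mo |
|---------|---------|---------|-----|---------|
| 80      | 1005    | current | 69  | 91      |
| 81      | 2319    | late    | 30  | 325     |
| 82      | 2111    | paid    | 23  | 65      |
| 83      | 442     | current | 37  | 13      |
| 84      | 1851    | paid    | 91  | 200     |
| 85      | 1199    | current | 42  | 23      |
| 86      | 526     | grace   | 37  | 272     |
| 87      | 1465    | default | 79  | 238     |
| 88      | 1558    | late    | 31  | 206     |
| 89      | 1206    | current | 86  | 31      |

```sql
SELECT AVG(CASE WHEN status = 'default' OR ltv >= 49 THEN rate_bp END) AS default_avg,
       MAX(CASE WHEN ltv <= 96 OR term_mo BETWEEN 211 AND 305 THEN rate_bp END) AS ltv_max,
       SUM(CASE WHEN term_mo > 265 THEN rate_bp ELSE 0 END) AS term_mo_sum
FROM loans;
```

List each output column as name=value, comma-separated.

[default_avg: status = 'default' OR ltv >= 49]
loan_id=80: ✓ → 1005
loan_id=81: ✗
loan_id=82: ✗
loan_id=83: ✗
loan_id=84: ✓ → 1851
loan_id=85: ✗
loan_id=86: ✗
loan_id=87: ✓ → 1465
loan_id=88: ✗
loan_id=89: ✓ → 1206
default_avg = (1005 + 1851 + 1465 + 1206) / 4 = 1381.75
—
[ltv_max: ltv <= 96 OR term_mo BETWEEN 211 AND 305]
loan_id=80: ✓ → 1005
loan_id=81: ✓ → 2319
loan_id=82: ✓ → 2111
loan_id=83: ✓ → 442
loan_id=84: ✓ → 1851
loan_id=85: ✓ → 1199
loan_id=86: ✓ → 526
loan_id=87: ✓ → 1465
loan_id=88: ✓ → 1558
loan_id=89: ✓ → 1206
ltv_max = MAX(1005, 2319, 2111, 442, 1851, 1199, 526, 1465, 1558, 1206) = 2319
—
[term_mo_sum: term_mo > 265]
loan_id=80: ✗
loan_id=81: ✓ → 2319
loan_id=82: ✗
loan_id=83: ✗
loan_id=84: ✗
loan_id=85: ✗
loan_id=86: ✓ → 526
loan_id=87: ✗
loan_id=88: ✗
loan_id=89: ✗
term_mo_sum = 2319 + 526 = 2845

default_avg=1381.75, ltv_max=2319, term_mo_sum=2845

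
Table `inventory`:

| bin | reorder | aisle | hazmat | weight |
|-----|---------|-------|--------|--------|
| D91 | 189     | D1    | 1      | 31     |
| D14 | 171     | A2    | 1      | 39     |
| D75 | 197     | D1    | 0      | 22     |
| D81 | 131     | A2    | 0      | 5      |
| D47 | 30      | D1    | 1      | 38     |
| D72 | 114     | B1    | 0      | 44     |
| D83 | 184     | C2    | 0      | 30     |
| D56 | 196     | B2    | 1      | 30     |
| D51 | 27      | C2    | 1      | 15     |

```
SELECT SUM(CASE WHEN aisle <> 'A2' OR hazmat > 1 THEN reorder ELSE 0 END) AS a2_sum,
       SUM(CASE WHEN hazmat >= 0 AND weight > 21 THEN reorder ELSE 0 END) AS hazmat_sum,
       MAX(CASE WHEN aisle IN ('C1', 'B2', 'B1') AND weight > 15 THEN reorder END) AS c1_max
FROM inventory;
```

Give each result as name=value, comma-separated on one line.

[a2_sum: aisle <> 'A2' OR hazmat > 1]
bin=D91: ✓ → 189
bin=D14: ✗
bin=D75: ✓ → 197
bin=D81: ✗
bin=D47: ✓ → 30
bin=D72: ✓ → 114
bin=D83: ✓ → 184
bin=D56: ✓ → 196
bin=D51: ✓ → 27
a2_sum = 189 + 197 + 30 + 114 + 184 + 196 + 27 = 937
—
[hazmat_sum: hazmat >= 0 AND weight > 21]
bin=D91: ✓ → 189
bin=D14: ✓ → 171
bin=D75: ✓ → 197
bin=D81: ✗
bin=D47: ✓ → 30
bin=D72: ✓ → 114
bin=D83: ✓ → 184
bin=D56: ✓ → 196
bin=D51: ✗
hazmat_sum = 189 + 171 + 197 + 30 + 114 + 184 + 196 = 1081
—
[c1_max: aisle IN ('C1', 'B2', 'B1') AND weight > 15]
bin=D91: ✗
bin=D14: ✗
bin=D75: ✗
bin=D81: ✗
bin=D47: ✗
bin=D72: ✓ → 114
bin=D83: ✗
bin=D56: ✓ → 196
bin=D51: ✗
c1_max = MAX(114, 196) = 196

a2_sum=937, hazmat_sum=1081, c1_max=196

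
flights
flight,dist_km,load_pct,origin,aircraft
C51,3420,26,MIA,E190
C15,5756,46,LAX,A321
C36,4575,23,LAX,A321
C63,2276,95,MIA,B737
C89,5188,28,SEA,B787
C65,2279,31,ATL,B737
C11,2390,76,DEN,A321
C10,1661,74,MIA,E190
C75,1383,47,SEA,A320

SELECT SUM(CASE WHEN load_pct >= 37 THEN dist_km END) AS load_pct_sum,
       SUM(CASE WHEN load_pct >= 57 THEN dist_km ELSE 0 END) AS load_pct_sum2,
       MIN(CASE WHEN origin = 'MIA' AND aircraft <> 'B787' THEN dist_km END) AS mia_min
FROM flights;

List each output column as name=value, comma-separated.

[load_pct_sum: load_pct >= 37]
flight=C51: ✗
flight=C15: ✓ → 5756
flight=C36: ✗
flight=C63: ✓ → 2276
flight=C89: ✗
flight=C65: ✗
flight=C11: ✓ → 2390
flight=C10: ✓ → 1661
flight=C75: ✓ → 1383
load_pct_sum = 5756 + 2276 + 2390 + 1661 + 1383 = 13466
—
[load_pct_sum2: load_pct >= 57]
flight=C51: ✗
flight=C15: ✗
flight=C36: ✗
flight=C63: ✓ → 2276
flight=C89: ✗
flight=C65: ✗
flight=C11: ✓ → 2390
flight=C10: ✓ → 1661
flight=C75: ✗
load_pct_sum2 = 2276 + 2390 + 1661 = 6327
—
[mia_min: origin = 'MIA' AND aircraft <> 'B787']
flight=C51: ✓ → 3420
flight=C15: ✗
flight=C36: ✗
flight=C63: ✓ → 2276
flight=C89: ✗
flight=C65: ✗
flight=C11: ✗
flight=C10: ✓ → 1661
flight=C75: ✗
mia_min = MIN(3420, 2276, 1661) = 1661

load_pct_sum=13466, load_pct_sum2=6327, mia_min=1661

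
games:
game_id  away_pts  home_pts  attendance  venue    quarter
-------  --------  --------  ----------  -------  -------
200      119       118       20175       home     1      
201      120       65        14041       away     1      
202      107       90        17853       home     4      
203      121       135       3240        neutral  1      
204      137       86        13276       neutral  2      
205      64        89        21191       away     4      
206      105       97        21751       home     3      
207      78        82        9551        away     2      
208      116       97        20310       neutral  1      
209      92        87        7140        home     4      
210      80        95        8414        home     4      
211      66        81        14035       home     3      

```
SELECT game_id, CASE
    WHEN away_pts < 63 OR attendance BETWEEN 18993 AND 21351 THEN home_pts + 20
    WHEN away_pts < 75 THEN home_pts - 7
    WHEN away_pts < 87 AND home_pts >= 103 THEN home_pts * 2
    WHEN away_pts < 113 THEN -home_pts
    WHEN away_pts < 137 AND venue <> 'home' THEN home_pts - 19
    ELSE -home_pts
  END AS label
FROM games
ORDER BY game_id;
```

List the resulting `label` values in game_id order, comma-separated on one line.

138, 46, -90, 116, -86, 109, -97, -82, 117, -87, -95, 74

game_id=200: away_pts < 63 OR attendance BETWEEN 18993 AND 21351 → 138
game_id=201: away_pts < 137 AND venue <> 'home' → 46
game_id=202: away_pts < 113 → -90
game_id=203: away_pts < 137 AND venue <> 'home' → 116
game_id=204: ELSE → -86
game_id=205: away_pts < 63 OR attendance BETWEEN 18993 AND 21351 → 109
game_id=206: away_pts < 113 → -97
game_id=207: away_pts < 113 → -82
game_id=208: away_pts < 63 OR attendance BETWEEN 18993 AND 21351 → 117
game_id=209: away_pts < 113 → -87
game_id=210: away_pts < 113 → -95
game_id=211: away_pts < 75 → 74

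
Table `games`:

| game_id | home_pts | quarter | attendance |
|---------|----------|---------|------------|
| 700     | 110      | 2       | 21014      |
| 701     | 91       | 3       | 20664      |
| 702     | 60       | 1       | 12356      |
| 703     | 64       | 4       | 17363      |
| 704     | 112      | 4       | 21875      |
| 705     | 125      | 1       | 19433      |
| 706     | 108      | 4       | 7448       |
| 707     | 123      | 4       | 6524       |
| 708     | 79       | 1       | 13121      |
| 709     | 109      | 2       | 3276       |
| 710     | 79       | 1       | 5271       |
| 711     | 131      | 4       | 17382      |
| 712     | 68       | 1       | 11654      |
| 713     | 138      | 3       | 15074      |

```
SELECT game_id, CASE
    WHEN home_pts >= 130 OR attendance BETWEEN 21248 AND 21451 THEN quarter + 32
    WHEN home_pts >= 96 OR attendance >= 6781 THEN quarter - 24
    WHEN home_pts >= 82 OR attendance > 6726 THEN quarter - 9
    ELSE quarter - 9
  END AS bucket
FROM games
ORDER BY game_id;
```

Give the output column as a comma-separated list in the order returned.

game_id=700: home_pts >= 96 OR attendance >= 6781 → -22
game_id=701: home_pts >= 96 OR attendance >= 6781 → -21
game_id=702: home_pts >= 96 OR attendance >= 6781 → -23
game_id=703: home_pts >= 96 OR attendance >= 6781 → -20
game_id=704: home_pts >= 96 OR attendance >= 6781 → -20
game_id=705: home_pts >= 96 OR attendance >= 6781 → -23
game_id=706: home_pts >= 96 OR attendance >= 6781 → -20
game_id=707: home_pts >= 96 OR attendance >= 6781 → -20
game_id=708: home_pts >= 96 OR attendance >= 6781 → -23
game_id=709: home_pts >= 96 OR attendance >= 6781 → -22
game_id=710: ELSE → -8
game_id=711: home_pts >= 130 OR attendance BETWEEN 21248 AND 21451 → 36
game_id=712: home_pts >= 96 OR attendance >= 6781 → -23
game_id=713: home_pts >= 130 OR attendance BETWEEN 21248 AND 21451 → 35

-22, -21, -23, -20, -20, -23, -20, -20, -23, -22, -8, 36, -23, 35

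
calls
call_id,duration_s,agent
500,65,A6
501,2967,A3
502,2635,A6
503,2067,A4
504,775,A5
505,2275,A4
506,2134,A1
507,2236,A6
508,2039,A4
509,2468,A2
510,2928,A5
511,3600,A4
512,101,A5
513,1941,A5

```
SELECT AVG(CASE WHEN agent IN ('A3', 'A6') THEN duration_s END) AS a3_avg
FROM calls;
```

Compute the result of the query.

1975.75

call_id=500: ✓ → 65
call_id=501: ✓ → 2967
call_id=502: ✓ → 2635
call_id=503: ✗
call_id=504: ✗
call_id=505: ✗
call_id=506: ✗
call_id=507: ✓ → 2236
call_id=508: ✗
call_id=509: ✗
call_id=510: ✗
call_id=511: ✗
call_id=512: ✗
call_id=513: ✗
a3_avg = (65 + 2967 + 2635 + 2236) / 4 = 1975.75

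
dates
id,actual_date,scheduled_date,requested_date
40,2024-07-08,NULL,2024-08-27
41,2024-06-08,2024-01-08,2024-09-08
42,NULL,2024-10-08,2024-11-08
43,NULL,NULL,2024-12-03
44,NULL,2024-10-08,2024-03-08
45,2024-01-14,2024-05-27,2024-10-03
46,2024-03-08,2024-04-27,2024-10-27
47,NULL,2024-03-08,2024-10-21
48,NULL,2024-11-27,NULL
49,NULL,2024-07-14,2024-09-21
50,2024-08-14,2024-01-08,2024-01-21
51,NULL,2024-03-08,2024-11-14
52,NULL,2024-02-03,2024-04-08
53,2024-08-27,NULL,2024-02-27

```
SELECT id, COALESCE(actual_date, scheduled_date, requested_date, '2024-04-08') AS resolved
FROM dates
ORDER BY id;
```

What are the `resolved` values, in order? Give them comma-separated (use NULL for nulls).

2024-07-08, 2024-06-08, 2024-10-08, 2024-12-03, 2024-10-08, 2024-01-14, 2024-03-08, 2024-03-08, 2024-11-27, 2024-07-14, 2024-08-14, 2024-03-08, 2024-02-03, 2024-08-27

id=40: actual_date=2024-07-08 → 2024-07-08
id=41: actual_date=2024-06-08 → 2024-06-08
id=42: actual_date=NULL, scheduled_date=2024-10-08 → 2024-10-08
id=43: actual_date=NULL, scheduled_date=NULL, requested_date=2024-12-03 → 2024-12-03
id=44: actual_date=NULL, scheduled_date=2024-10-08 → 2024-10-08
id=45: actual_date=2024-01-14 → 2024-01-14
id=46: actual_date=2024-03-08 → 2024-03-08
id=47: actual_date=NULL, scheduled_date=2024-03-08 → 2024-03-08
id=48: actual_date=NULL, scheduled_date=2024-11-27 → 2024-11-27
id=49: actual_date=NULL, scheduled_date=2024-07-14 → 2024-07-14
id=50: actual_date=2024-08-14 → 2024-08-14
id=51: actual_date=NULL, scheduled_date=2024-03-08 → 2024-03-08
id=52: actual_date=NULL, scheduled_date=2024-02-03 → 2024-02-03
id=53: actual_date=2024-08-27 → 2024-08-27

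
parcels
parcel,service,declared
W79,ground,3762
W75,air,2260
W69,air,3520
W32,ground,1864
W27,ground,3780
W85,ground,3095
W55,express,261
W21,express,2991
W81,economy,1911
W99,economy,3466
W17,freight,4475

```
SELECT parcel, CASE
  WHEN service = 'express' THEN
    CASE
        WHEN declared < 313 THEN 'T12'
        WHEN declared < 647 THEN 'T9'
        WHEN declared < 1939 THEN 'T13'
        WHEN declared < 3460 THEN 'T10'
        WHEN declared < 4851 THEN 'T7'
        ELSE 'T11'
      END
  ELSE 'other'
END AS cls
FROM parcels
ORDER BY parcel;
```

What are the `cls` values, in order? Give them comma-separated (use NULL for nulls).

parcel=W17: service='freight' → outer ELSE → other
parcel=W21: service='express' → inner[declared < 3460] → T10
parcel=W27: service='ground' → outer ELSE → other
parcel=W32: service='ground' → outer ELSE → other
parcel=W55: service='express' → inner[declared < 313] → T12
parcel=W69: service='air' → outer ELSE → other
parcel=W75: service='air' → outer ELSE → other
parcel=W79: service='ground' → outer ELSE → other
parcel=W81: service='economy' → outer ELSE → other
parcel=W85: service='ground' → outer ELSE → other
parcel=W99: service='economy' → outer ELSE → other

other, T10, other, other, T12, other, other, other, other, other, other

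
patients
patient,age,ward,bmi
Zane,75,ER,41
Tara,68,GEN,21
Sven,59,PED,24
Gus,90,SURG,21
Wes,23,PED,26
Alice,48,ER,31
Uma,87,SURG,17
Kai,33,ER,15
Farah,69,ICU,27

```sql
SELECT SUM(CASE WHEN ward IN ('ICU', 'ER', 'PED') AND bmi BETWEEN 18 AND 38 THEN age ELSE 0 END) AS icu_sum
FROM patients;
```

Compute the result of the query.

199

patient=Zane: ✗
patient=Tara: ✗
patient=Sven: ✓ → 59
patient=Gus: ✗
patient=Wes: ✓ → 23
patient=Alice: ✓ → 48
patient=Uma: ✗
patient=Kai: ✗
patient=Farah: ✓ → 69
icu_sum = 59 + 23 + 48 + 69 = 199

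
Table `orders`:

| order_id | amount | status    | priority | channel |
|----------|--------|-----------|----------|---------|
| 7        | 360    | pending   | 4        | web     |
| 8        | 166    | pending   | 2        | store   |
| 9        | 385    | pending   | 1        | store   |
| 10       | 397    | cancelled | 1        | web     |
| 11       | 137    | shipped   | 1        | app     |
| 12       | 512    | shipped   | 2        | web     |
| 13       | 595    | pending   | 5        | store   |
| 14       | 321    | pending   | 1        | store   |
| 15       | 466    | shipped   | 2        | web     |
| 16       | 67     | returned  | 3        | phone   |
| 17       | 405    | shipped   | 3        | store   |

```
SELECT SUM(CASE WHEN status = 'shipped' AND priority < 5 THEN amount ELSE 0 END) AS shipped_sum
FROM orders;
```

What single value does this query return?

order_id=7: ✗
order_id=8: ✗
order_id=9: ✗
order_id=10: ✗
order_id=11: ✓ → 137
order_id=12: ✓ → 512
order_id=13: ✗
order_id=14: ✗
order_id=15: ✓ → 466
order_id=16: ✗
order_id=17: ✓ → 405
shipped_sum = 137 + 512 + 466 + 405 = 1520

1520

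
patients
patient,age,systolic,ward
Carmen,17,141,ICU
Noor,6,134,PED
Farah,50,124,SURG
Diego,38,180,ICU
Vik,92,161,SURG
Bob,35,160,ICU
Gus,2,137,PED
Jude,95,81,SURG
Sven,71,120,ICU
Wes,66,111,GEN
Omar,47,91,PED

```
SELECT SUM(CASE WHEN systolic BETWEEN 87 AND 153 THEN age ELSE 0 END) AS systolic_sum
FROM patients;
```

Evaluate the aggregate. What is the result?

patient=Carmen: ✓ → 17
patient=Noor: ✓ → 6
patient=Farah: ✓ → 50
patient=Diego: ✗
patient=Vik: ✗
patient=Bob: ✗
patient=Gus: ✓ → 2
patient=Jude: ✗
patient=Sven: ✓ → 71
patient=Wes: ✓ → 66
patient=Omar: ✓ → 47
systolic_sum = 17 + 6 + 50 + 2 + 71 + 66 + 47 = 259

259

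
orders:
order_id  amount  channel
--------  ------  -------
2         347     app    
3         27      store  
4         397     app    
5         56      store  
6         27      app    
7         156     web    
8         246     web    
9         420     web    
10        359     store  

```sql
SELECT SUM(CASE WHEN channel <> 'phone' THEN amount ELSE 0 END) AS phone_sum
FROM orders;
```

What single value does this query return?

2035

order_id=2: ✓ → 347
order_id=3: ✓ → 27
order_id=4: ✓ → 397
order_id=5: ✓ → 56
order_id=6: ✓ → 27
order_id=7: ✓ → 156
order_id=8: ✓ → 246
order_id=9: ✓ → 420
order_id=10: ✓ → 359
phone_sum = 347 + 27 + 397 + 56 + 27 + 156 + 246 + 420 + 359 = 2035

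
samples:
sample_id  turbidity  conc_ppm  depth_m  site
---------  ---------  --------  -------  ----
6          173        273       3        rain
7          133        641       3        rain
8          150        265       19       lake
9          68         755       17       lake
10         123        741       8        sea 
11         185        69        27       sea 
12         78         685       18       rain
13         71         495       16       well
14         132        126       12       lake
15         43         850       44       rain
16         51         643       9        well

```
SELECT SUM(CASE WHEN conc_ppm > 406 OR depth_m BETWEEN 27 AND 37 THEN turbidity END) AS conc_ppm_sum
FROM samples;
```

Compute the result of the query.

752

sample_id=6: ✗
sample_id=7: ✓ → 133
sample_id=8: ✗
sample_id=9: ✓ → 68
sample_id=10: ✓ → 123
sample_id=11: ✓ → 185
sample_id=12: ✓ → 78
sample_id=13: ✓ → 71
sample_id=14: ✗
sample_id=15: ✓ → 43
sample_id=16: ✓ → 51
conc_ppm_sum = 133 + 68 + 123 + 185 + 78 + 71 + 43 + 51 = 752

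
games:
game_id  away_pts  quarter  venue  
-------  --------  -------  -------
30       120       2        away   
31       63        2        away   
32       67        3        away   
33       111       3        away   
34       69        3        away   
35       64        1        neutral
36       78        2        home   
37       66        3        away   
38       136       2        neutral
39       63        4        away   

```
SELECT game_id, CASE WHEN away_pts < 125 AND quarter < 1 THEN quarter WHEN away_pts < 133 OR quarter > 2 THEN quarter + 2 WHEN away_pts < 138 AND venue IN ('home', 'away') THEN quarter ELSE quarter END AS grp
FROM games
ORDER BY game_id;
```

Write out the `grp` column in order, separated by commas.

4, 4, 5, 5, 5, 3, 4, 5, 2, 6

game_id=30: away_pts < 133 OR quarter > 2 → 4
game_id=31: away_pts < 133 OR quarter > 2 → 4
game_id=32: away_pts < 133 OR quarter > 2 → 5
game_id=33: away_pts < 133 OR quarter > 2 → 5
game_id=34: away_pts < 133 OR quarter > 2 → 5
game_id=35: away_pts < 133 OR quarter > 2 → 3
game_id=36: away_pts < 133 OR quarter > 2 → 4
game_id=37: away_pts < 133 OR quarter > 2 → 5
game_id=38: ELSE → 2
game_id=39: away_pts < 133 OR quarter > 2 → 6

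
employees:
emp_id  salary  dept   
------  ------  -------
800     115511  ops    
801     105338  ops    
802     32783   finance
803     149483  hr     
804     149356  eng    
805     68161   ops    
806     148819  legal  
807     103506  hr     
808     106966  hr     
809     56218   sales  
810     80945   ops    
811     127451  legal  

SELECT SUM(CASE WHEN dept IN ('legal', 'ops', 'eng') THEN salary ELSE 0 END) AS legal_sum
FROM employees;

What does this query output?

795581

emp_id=800: ✓ → 115511
emp_id=801: ✓ → 105338
emp_id=802: ✗
emp_id=803: ✗
emp_id=804: ✓ → 149356
emp_id=805: ✓ → 68161
emp_id=806: ✓ → 148819
emp_id=807: ✗
emp_id=808: ✗
emp_id=809: ✗
emp_id=810: ✓ → 80945
emp_id=811: ✓ → 127451
legal_sum = 115511 + 105338 + 149356 + 68161 + 148819 + 80945 + 127451 = 795581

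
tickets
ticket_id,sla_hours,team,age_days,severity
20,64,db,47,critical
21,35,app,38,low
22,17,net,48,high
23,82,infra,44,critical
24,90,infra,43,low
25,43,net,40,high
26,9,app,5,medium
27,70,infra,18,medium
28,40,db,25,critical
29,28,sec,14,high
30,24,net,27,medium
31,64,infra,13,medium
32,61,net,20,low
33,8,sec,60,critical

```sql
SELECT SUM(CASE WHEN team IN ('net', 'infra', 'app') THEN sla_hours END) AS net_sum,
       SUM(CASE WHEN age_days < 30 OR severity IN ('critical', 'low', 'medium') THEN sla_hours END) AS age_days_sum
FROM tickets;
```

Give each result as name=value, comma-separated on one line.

net_sum=495, age_days_sum=575

[net_sum: team IN ('net', 'infra', 'app')]
ticket_id=20: ✗
ticket_id=21: ✓ → 35
ticket_id=22: ✓ → 17
ticket_id=23: ✓ → 82
ticket_id=24: ✓ → 90
ticket_id=25: ✓ → 43
ticket_id=26: ✓ → 9
ticket_id=27: ✓ → 70
ticket_id=28: ✗
ticket_id=29: ✗
ticket_id=30: ✓ → 24
ticket_id=31: ✓ → 64
ticket_id=32: ✓ → 61
ticket_id=33: ✗
net_sum = 35 + 17 + 82 + 90 + 43 + 9 + 70 + 24 + 64 + 61 = 495
—
[age_days_sum: age_days < 30 OR severity IN ('critical', 'low', 'medium')]
ticket_id=20: ✓ → 64
ticket_id=21: ✓ → 35
ticket_id=22: ✗
ticket_id=23: ✓ → 82
ticket_id=24: ✓ → 90
ticket_id=25: ✗
ticket_id=26: ✓ → 9
ticket_id=27: ✓ → 70
ticket_id=28: ✓ → 40
ticket_id=29: ✓ → 28
ticket_id=30: ✓ → 24
ticket_id=31: ✓ → 64
ticket_id=32: ✓ → 61
ticket_id=33: ✓ → 8
age_days_sum = 64 + 35 + 82 + 90 + 9 + 70 + 40 + 28 + 24 + 64 + 61 + 8 = 575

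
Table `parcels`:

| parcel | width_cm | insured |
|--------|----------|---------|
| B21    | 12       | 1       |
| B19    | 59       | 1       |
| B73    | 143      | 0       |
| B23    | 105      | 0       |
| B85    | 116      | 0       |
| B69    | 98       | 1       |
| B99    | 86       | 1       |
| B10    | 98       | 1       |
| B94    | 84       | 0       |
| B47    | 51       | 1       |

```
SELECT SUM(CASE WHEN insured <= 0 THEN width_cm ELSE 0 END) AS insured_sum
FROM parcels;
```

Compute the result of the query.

448

parcel=B21: ✗
parcel=B19: ✗
parcel=B73: ✓ → 143
parcel=B23: ✓ → 105
parcel=B85: ✓ → 116
parcel=B69: ✗
parcel=B99: ✗
parcel=B10: ✗
parcel=B94: ✓ → 84
parcel=B47: ✗
insured_sum = 143 + 105 + 116 + 84 = 448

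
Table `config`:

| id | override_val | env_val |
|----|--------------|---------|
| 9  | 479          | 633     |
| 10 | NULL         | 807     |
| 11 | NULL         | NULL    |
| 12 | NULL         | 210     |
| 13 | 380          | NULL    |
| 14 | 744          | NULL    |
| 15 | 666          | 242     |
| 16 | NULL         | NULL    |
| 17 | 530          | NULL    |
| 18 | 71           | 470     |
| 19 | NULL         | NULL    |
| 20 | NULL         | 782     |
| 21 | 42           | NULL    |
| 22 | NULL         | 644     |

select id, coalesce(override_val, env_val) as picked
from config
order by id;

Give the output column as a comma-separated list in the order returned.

479, 807, NULL, 210, 380, 744, 666, NULL, 530, 71, NULL, 782, 42, 644

id=9: override_val=479 → 479
id=10: override_val=NULL, env_val=807 → 807
id=11: override_val=NULL, env_val=NULL (all NULL) → NULL
id=12: override_val=NULL, env_val=210 → 210
id=13: override_val=380 → 380
id=14: override_val=744 → 744
id=15: override_val=666 → 666
id=16: override_val=NULL, env_val=NULL (all NULL) → NULL
id=17: override_val=530 → 530
id=18: override_val=71 → 71
id=19: override_val=NULL, env_val=NULL (all NULL) → NULL
id=20: override_val=NULL, env_val=782 → 782
id=21: override_val=42 → 42
id=22: override_val=NULL, env_val=644 → 644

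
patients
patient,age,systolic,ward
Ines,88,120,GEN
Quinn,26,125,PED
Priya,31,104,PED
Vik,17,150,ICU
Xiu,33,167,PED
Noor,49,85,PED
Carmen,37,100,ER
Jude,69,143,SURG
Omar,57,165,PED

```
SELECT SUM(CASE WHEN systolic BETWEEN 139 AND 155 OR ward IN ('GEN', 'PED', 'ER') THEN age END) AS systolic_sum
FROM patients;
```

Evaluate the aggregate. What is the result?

patient=Ines: ✓ → 88
patient=Quinn: ✓ → 26
patient=Priya: ✓ → 31
patient=Vik: ✓ → 17
patient=Xiu: ✓ → 33
patient=Noor: ✓ → 49
patient=Carmen: ✓ → 37
patient=Jude: ✓ → 69
patient=Omar: ✓ → 57
systolic_sum = 88 + 26 + 31 + 17 + 33 + 49 + 37 + 69 + 57 = 407

407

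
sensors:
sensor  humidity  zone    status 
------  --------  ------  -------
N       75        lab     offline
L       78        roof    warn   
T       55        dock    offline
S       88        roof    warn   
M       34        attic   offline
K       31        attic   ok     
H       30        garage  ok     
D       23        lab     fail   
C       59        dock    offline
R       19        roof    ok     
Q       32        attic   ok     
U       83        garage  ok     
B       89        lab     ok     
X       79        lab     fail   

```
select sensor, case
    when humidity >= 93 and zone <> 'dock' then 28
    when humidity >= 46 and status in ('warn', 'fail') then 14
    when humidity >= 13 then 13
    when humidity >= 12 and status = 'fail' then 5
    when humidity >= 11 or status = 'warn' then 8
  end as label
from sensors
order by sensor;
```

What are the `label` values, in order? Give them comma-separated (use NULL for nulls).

13, 13, 13, 13, 13, 14, 13, 13, 13, 13, 14, 13, 13, 14

sensor=B: humidity >= 13 → 13
sensor=C: humidity >= 13 → 13
sensor=D: humidity >= 13 → 13
sensor=H: humidity >= 13 → 13
sensor=K: humidity >= 13 → 13
sensor=L: humidity >= 46 and status in ('warn', 'fail') → 14
sensor=M: humidity >= 13 → 13
sensor=N: humidity >= 13 → 13
sensor=Q: humidity >= 13 → 13
sensor=R: humidity >= 13 → 13
sensor=S: humidity >= 46 and status in ('warn', 'fail') → 14
sensor=T: humidity >= 13 → 13
sensor=U: humidity >= 13 → 13
sensor=X: humidity >= 46 and status in ('warn', 'fail') → 14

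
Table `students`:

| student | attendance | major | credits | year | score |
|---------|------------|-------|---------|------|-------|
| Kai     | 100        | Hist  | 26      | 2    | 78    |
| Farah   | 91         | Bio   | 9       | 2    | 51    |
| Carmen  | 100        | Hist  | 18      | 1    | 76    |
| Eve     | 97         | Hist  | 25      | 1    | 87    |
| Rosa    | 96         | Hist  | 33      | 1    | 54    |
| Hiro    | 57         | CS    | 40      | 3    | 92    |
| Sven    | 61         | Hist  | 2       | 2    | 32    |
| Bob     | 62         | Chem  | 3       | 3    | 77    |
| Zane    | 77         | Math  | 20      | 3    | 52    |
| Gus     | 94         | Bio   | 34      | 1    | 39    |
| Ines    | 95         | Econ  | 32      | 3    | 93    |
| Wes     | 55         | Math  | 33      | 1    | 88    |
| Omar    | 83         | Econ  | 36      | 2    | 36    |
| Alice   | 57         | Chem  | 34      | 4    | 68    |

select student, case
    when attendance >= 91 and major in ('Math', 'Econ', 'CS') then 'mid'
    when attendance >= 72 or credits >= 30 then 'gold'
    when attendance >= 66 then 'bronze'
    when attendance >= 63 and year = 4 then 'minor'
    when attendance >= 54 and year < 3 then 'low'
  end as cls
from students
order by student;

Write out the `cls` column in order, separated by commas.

student=Alice: attendance >= 72 or credits >= 30 → gold
student=Bob: (no match → NULL) → NULL
student=Carmen: attendance >= 72 or credits >= 30 → gold
student=Eve: attendance >= 72 or credits >= 30 → gold
student=Farah: attendance >= 72 or credits >= 30 → gold
student=Gus: attendance >= 72 or credits >= 30 → gold
student=Hiro: attendance >= 72 or credits >= 30 → gold
student=Ines: attendance >= 91 and major in ('Math', 'Econ', 'CS') → mid
student=Kai: attendance >= 72 or credits >= 30 → gold
student=Omar: attendance >= 72 or credits >= 30 → gold
student=Rosa: attendance >= 72 or credits >= 30 → gold
student=Sven: attendance >= 54 and year < 3 → low
student=Wes: attendance >= 72 or credits >= 30 → gold
student=Zane: attendance >= 72 or credits >= 30 → gold

gold, NULL, gold, gold, gold, gold, gold, mid, gold, gold, gold, low, gold, gold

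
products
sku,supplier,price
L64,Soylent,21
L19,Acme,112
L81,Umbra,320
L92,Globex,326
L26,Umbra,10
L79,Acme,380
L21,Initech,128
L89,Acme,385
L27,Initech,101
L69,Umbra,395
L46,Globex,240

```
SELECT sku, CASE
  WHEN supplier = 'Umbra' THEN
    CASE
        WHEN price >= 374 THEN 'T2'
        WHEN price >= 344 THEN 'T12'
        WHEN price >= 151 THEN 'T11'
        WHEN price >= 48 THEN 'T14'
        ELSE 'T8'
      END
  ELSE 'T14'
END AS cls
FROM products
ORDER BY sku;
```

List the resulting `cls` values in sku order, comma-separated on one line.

sku=L19: supplier='Acme' → outer ELSE → T14
sku=L21: supplier='Initech' → outer ELSE → T14
sku=L26: supplier='Umbra' → inner[ELSE] → T8
sku=L27: supplier='Initech' → outer ELSE → T14
sku=L46: supplier='Globex' → outer ELSE → T14
sku=L64: supplier='Soylent' → outer ELSE → T14
sku=L69: supplier='Umbra' → inner[price >= 374] → T2
sku=L79: supplier='Acme' → outer ELSE → T14
sku=L81: supplier='Umbra' → inner[price >= 151] → T11
sku=L89: supplier='Acme' → outer ELSE → T14
sku=L92: supplier='Globex' → outer ELSE → T14

T14, T14, T8, T14, T14, T14, T2, T14, T11, T14, T14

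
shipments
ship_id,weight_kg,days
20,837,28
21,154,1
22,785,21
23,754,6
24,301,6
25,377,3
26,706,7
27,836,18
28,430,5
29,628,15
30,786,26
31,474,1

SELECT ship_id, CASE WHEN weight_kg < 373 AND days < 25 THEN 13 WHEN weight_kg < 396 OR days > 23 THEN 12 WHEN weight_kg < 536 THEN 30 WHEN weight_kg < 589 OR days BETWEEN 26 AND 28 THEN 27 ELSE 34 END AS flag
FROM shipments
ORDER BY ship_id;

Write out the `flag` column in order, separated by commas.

12, 13, 34, 34, 13, 12, 34, 34, 30, 34, 12, 30

ship_id=20: weight_kg < 396 OR days > 23 → 12
ship_id=21: weight_kg < 373 AND days < 25 → 13
ship_id=22: ELSE → 34
ship_id=23: ELSE → 34
ship_id=24: weight_kg < 373 AND days < 25 → 13
ship_id=25: weight_kg < 396 OR days > 23 → 12
ship_id=26: ELSE → 34
ship_id=27: ELSE → 34
ship_id=28: weight_kg < 536 → 30
ship_id=29: ELSE → 34
ship_id=30: weight_kg < 396 OR days > 23 → 12
ship_id=31: weight_kg < 536 → 30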